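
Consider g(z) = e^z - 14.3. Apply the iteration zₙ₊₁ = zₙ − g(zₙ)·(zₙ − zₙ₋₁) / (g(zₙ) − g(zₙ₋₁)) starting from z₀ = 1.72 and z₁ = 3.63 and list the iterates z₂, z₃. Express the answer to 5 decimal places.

g(1.72) = -8.7154715, g(3.63) = 23.4128166
z₂ = 3.6300000 − 23.4128166·(3.6300000 − 1.7200000) / (23.4128166 − (-8.7154715)) = 3.6300000 − (44.7184797)/(32.1282882) = 2.2381275
g(2.2381275) = -4.9242410
z₃ = 2.2381275 − (-4.9242410)·(2.2381275 − 3.6300000) / (-4.9242410 − 23.4128166) = 2.2381275 − (6.8539154)/(-28.3370576) = 2.4799986

2.23813, 2.48000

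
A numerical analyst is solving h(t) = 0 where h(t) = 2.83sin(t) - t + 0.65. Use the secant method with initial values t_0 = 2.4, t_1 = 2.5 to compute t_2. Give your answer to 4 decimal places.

h(2.4) = 0.161561, h(2.5) = -0.156324
t_2 = 2.500000 − (-0.156324)·(2.500000 − 2.400000) / (-0.156324 − 0.161561) = 2.500000 − (-0.015632)/(-0.317885) = 2.450824

2.4508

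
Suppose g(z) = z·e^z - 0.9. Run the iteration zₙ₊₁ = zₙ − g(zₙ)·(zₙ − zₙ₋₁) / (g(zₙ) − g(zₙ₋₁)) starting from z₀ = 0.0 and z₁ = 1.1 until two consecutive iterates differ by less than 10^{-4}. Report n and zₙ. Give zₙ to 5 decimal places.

g(0.0) = -0.9000000, g(1.1) = 2.4045826
z₂ = 1.1000000 − 2.4045826·(1.1000000)/(3.3045826) = 0.2995840;  |Δ| = 0.8004160
g(0.2995840) = -0.4957721
z₃ = 0.2995840 − (-0.4957721)·(-0.8004160)/(-2.9003548) = 0.4364031;  |Δ| = 0.1368191
g(0.4364031) = -0.2248267
z₄ = 0.4364031 − (-0.2248267)·(0.1368191)/(0.2709454) = 0.5499336;  |Δ| = 0.1135306
g(0.5499336) = 0.0531109
z₅ = 0.5499336 − 0.0531109·(0.1135306)/(0.2779376) = 0.5282392;  |Δ| = 0.0216945
g(0.5282392) = -0.0041363
z₆ = 0.5282392 − (-0.0041363)·(-0.0216945)/(-0.0572472) = 0.5298067;  |Δ| = 0.0015675
g(0.5298067) = -0.0000684
z₇ = 0.5298067 − (-0.0000684)·(0.0015675)/(0.0040679) = 0.5298330;  |Δ| = 0.0000263
|z₇ − z₆| = 0.0000263 < 10^{-4}

n = 7, zₙ = 0.52983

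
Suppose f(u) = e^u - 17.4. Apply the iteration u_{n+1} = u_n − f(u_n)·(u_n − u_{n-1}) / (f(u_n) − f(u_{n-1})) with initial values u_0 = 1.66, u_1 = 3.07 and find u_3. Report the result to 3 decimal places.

f(1.66) = -12.14069, f(3.07) = 4.14190
u_2 = 3.07000 − 4.14190·(3.07000 − 1.66000) / (4.14190 − (-12.14069)) = 3.07000 − (5.84008)/(16.28259) = 2.71133
f(2.71133) = -2.35073
u_3 = 2.71133 − (-2.35073)·(2.71133 − 3.07000) / (-2.35073 − 4.14190) = 2.71133 − (0.84314)/(-6.49263) = 2.84119

2.841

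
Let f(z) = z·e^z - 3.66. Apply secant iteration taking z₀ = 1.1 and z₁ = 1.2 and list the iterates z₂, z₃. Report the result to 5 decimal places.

f(1.1) = -0.3554174, f(1.2) = 0.3241403
z₂ = 1.2000000 − 0.3241403·(1.2000000 − 1.1000000) / (0.3241403 − (-0.3554174)) = 1.2000000 − (0.0324140)/(0.6795577) = 1.1523013
f(1.1523013) = -0.0124258
z₃ = 1.1523013 − (-0.0124258)·(1.1523013 − 1.2000000) / (-0.0124258 − 0.3241403) = 1.1523013 − (0.0005927)/(-0.3365661) = 1.1540623

1.15230, 1.15406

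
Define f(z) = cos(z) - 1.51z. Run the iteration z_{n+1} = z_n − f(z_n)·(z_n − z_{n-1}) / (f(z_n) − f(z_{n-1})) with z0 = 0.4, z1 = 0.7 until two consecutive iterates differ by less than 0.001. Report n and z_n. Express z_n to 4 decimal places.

n = 4, z_n = 0.5608

f(0.4) = 0.317061, f(0.7) = -0.292158
z2 = 0.700000 − (-0.292158)·(0.300000)/(-0.609219) = 0.556132;  |Δ| = 0.143868
f(0.556132) = 0.009545
z3 = 0.556132 − 0.009545·(-0.143868)/(0.301703) = 0.560683;  |Δ| = 0.004552
f(0.560683) = 0.000261
z4 = 0.560683 − 0.000261·(0.004552)/(-0.009284) = 0.560811;  |Δ| = 0.000128
|z4 − z3| = 0.000128 < 0.001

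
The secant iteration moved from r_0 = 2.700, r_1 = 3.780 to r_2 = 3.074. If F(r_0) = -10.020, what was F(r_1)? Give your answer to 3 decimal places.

18.915

The secant line through (2.700, -10.020) and (3.780, F(r_1)) crosses zero at r_2 = 3.074.
So (2.700, -10.020), (3.780, F(r_1)), (3.074, 0) are collinear:
F(r_1) = -10.020 · (3.780 − 3.074) / (2.700 − 3.074) = -10.020 · (0.70600)/(-0.37400) = 18.91476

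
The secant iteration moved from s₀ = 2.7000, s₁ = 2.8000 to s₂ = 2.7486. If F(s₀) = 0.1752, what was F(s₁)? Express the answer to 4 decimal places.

-0.1853

The secant line through (2.7000, 0.1752) and (2.8000, F(s₁)) crosses zero at s₂ = 2.7486.
So (2.7000, 0.1752), (2.8000, F(s₁)), (2.7486, 0) are collinear:
F(s₁) = 0.1752 · (2.8000 − 2.7486) / (2.7000 − 2.7486) = 0.1752 · (0.051400)/(-0.048600) = -0.185294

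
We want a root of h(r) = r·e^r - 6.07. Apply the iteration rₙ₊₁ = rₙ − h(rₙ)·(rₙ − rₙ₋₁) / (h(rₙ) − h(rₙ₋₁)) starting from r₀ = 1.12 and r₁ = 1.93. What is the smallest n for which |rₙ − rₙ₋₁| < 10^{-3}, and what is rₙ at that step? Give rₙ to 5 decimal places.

n = 6, rₙ = 1.43924

h(1.12) = -2.6373633, h(1.93) = 7.2267548
r₂ = 1.9300000 − 7.2267548·(0.8100000)/(9.8641181) = 1.3365692;  |Δ| = 0.5934308
h(1.3365692) = -0.9830662
r₃ = 1.3365692 − (-0.9830662)·(-0.5934308)/(-8.2098210) = 1.4076282;  |Δ| = 0.0710590
h(1.4076282) = -0.3180761
r₄ = 1.4076282 − (-0.3180761)·(0.0710590)/(0.6649901) = 1.4416170;  |Δ| = 0.0339887
h(1.4416170) = 0.0244731
r₅ = 1.4416170 − 0.0244731·(0.0339887)/(0.3425492) = 1.4391887;  |Δ| = 0.0024283
h(1.4391887) = -0.0005489
r₆ = 1.4391887 − (-0.0005489)·(-0.0024283)/(-0.0250220) = 1.4392419;  |Δ| = 0.0000533
|r₆ − r₅| = 0.0000533 < 10^{-3}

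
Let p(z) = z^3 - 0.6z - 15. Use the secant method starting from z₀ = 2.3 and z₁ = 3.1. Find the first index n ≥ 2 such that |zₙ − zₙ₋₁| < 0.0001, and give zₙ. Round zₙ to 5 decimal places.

p(2.3) = -4.2130000, p(3.1) = 12.9310000
z₂ = 3.1000000 − 12.9310000·(0.8000000)/(17.1440000) = 2.4965936;  |Δ| = 0.6034064
p(2.4965936) = -0.9367399
z₃ = 2.4965936 − (-0.9367399)·(-0.6034064)/(-13.8677399) = 2.5373525;  |Δ| = 0.0407590
p(2.5373525) = -0.1865353
z₄ = 2.5373525 − (-0.1865353)·(0.0407590)/(0.7502046) = 2.5474871;  |Δ| = 0.0101345
p(2.5474871) = 0.0039104
z₅ = 2.5474871 − 0.0039104·(0.0101345)/(0.1904456) = 2.5472790;  |Δ| = 0.0002081
p(2.5472790) = -0.0000158
z₆ = 2.5472790 − (-0.0000158)·(-0.0002081)/(-0.0039261) = 2.5472798;  |Δ| = 0.0000008
|z₆ − z₅| = 0.0000008 < 0.0001

n = 6, zₙ = 2.54728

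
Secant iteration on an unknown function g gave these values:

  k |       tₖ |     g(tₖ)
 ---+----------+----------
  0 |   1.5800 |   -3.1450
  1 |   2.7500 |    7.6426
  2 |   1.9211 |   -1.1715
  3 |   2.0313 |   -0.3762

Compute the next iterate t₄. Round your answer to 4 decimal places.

t₄ = 2.0313 − (-0.3762)·(2.0313 − 1.9211) / (-0.3762 − (-1.1715))
   = 2.0313 − (-0.041457)/(0.795300) = 2.083428

2.0834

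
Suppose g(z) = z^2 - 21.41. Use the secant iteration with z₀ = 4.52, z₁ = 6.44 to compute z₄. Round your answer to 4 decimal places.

g(4.52) = -0.979600, g(6.44) = 20.063600
z₂ = 6.440000 − 20.063600·(6.440000 − 4.520000) / (20.063600 − (-0.979600)) = 6.440000 − (38.522112)/(21.043200) = 4.609380
g(4.609380) = -0.163620
z₃ = 4.609380 − (-0.163620)·(4.609380 − 6.440000) / (-0.163620 − 20.063600) = 4.609380 − (0.299526)/(-20.227220) = 4.624188
g(4.624188) = -0.026889
z₄ = 4.624188 − (-0.026889)·(4.624188 − 4.609380) / (-0.026889 − (-0.163620)) = 4.624188 − (-0.000398)/(0.136731) = 4.627100

4.6271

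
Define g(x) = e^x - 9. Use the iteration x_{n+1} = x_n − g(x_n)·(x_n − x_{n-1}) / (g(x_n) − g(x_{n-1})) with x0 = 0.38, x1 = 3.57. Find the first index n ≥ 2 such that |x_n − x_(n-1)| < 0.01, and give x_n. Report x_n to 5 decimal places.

n = 8, x_n = 2.19717

g(0.38) = -7.5377154, g(3.57) = 26.5165932
x2 = 3.5700000 − 26.5165932·(3.1900000)/(34.0543086) = 1.0860872;  |Δ| = 2.4839128
g(1.0860872) = -6.0373409
x3 = 1.0860872 − (-6.0373409)·(-2.4839128)/(-32.5539340) = 1.5467452;  |Δ| = 0.4606579
g(1.5467452) = -4.3038400
x4 = 1.5467452 − (-4.3038400)·(0.4606579)/(1.7335009) = 2.6904412;  |Δ| = 1.1436960
g(2.6904412) = 5.7381764
x5 = 2.6904412 − 5.7381764·(1.1436960)/(10.0420164) = 2.0369141;  |Δ| = 0.6535271
g(2.0369141) = -1.3330866
x6 = 2.0369141 − (-1.3330866)·(-0.6535271)/(-7.0712631) = 2.1601181;  |Δ| = 0.1232040
g(2.1601181) = -0.3278378
x7 = 2.1601181 − (-0.3278378)·(0.1232040)/(1.0052488) = 2.2002982;  |Δ| = 0.0401800
g(2.2002982) = 0.0277051
x8 = 2.2002982 − 0.0277051·(0.0401800)/(0.3555429) = 2.1971672;  |Δ| = 0.0031310
|x8 − x7| = 0.0031310 < 0.01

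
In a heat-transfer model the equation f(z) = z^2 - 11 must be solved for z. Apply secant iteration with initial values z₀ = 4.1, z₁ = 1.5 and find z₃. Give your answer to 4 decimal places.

f(4.1) = 5.810000, f(1.5) = -8.750000
z₂ = 1.500000 − (-8.750000)·(1.500000 − 4.100000) / (-8.750000 − 5.810000) = 1.500000 − (22.750000)/(-14.560000) = 3.062500
f(3.062500) = -1.621094
z₃ = 3.062500 − (-1.621094)·(3.062500 − 1.500000) / (-1.621094 − (-8.750000)) = 3.062500 − (-2.532959)/(7.128906) = 3.417808

3.4178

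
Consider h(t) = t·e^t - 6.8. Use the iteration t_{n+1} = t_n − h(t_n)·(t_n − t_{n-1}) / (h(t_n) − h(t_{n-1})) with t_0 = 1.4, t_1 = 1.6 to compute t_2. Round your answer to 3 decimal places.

1.500

h(1.4) = -1.12272, h(1.6) = 1.12485
t_2 = 1.60000 − 1.12485·(1.60000 − 1.40000) / (1.12485 − (-1.12272)) = 1.60000 − (0.22497)/(2.24757) = 1.49991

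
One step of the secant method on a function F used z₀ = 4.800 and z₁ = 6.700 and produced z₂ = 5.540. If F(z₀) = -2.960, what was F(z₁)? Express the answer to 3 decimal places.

4.640

The secant line through (4.800, -2.960) and (6.700, F(z₁)) crosses zero at z₂ = 5.540.
So (4.800, -2.960), (6.700, F(z₁)), (5.540, 0) are collinear:
F(z₁) = -2.960 · (6.700 − 5.540) / (4.800 − 5.540) = -2.960 · (1.16000)/(-0.74000) = 4.64000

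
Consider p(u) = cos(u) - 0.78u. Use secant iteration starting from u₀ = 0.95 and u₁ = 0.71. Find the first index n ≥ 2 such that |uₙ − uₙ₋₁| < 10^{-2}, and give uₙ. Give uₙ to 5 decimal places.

p(0.95) = -0.1593169, p(0.71) = 0.2045619
u₂ = 0.7100000 − 0.2045619·(-0.2400000)/(0.3638788) = 0.8449209;  |Δ| = 0.1349209
p(0.8449209) = 0.0047522
u₃ = 0.8449209 − 0.0047522·(0.1349209)/(-0.1998097) = 0.8481298;  |Δ| = 0.0032089
|u₃ − u₂| = 0.0032089 < 10^{-2}

n = 3, uₙ = 0.84813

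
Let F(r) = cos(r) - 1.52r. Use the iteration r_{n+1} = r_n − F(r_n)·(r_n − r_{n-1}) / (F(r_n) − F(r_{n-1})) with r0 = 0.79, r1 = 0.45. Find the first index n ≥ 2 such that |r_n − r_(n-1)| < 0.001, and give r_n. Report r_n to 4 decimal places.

F(0.79) = -0.496955, F(0.45) = 0.216447
r2 = 0.450000 − 0.216447·(-0.340000)/(0.713402) = 0.553156;  |Δ| = 0.103156
F(0.553156) = 0.010073
r3 = 0.553156 − 0.010073·(0.103156)/(-0.206375) = 0.558191;  |Δ| = 0.005035
F(0.558191) = -0.000236
r4 = 0.558191 − (-0.000236)·(0.005035)/(-0.010309) = 0.558076;  |Δ| = 0.000115
|r4 − r3| = 0.000115 < 0.001

n = 4, r_n = 0.5581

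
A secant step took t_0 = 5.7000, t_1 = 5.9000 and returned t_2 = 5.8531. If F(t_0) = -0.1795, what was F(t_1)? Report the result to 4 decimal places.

The secant line through (5.7000, -0.1795) and (5.9000, F(t_1)) crosses zero at t_2 = 5.8531.
So (5.7000, -0.1795), (5.9000, F(t_1)), (5.8531, 0) are collinear:
F(t_1) = -0.1795 · (5.9000 − 5.8531) / (5.7000 − 5.8531) = -0.1795 · (0.046900)/(-0.153100) = 0.054987

0.0550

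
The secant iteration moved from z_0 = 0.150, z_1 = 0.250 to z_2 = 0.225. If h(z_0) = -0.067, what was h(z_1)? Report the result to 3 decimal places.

The secant line through (0.150, -0.067) and (0.250, h(z_1)) crosses zero at z_2 = 0.225.
So (0.150, -0.067), (0.250, h(z_1)), (0.225, 0) are collinear:
h(z_1) = -0.067 · (0.250 − 0.225) / (0.150 − 0.225) = -0.067 · (0.02500)/(-0.07500) = 0.02233

0.022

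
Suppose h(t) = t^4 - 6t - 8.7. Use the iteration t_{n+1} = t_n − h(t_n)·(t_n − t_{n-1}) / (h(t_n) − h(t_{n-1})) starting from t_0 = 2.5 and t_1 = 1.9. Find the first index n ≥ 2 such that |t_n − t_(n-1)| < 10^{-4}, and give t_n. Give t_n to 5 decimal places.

h(2.5) = 15.3625000, h(1.9) = -7.0679000
t_2 = 1.9000000 − (-7.0679000)·(-0.6000000)/(-22.4304000) = 2.0890622;  |Δ| = 0.1890622
h(2.0890622) = -2.1882995
t_3 = 2.0890622 − (-2.1882995)·(0.1890622)/(4.8796005) = 2.1738487;  |Δ| = 0.0847866
h(2.1738487) = 0.5883766
t_4 = 2.1738487 − 0.5883766·(0.0847866)/(2.7766761) = 2.1558825;  |Δ| = 0.0179662
h(2.1558825) = -0.0329771
t_5 = 2.1558825 − (-0.0329771)·(-0.0179662)/(-0.6213537) = 2.1568360;  |Δ| = 0.0009535
h(2.1568360) = -0.0004550
t_6 = 2.1568360 − (-0.0004550)·(0.0009535)/(0.0325221) = 2.1568494;  |Δ| = 0.0000133
|t_6 − t_5| = 0.0000133 < 10^{-4}

n = 6, t_n = 2.15685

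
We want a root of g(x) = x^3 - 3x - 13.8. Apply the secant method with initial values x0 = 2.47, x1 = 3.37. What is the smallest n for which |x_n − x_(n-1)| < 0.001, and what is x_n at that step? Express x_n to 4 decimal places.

n = 5, x_n = 2.8120

g(2.47) = -6.140777, g(3.37) = 14.362753
x2 = 3.370000 − 14.362753·(0.900000)/(20.503530) = 2.739549;  |Δ| = 0.630451
g(2.739549) = -1.457985
x3 = 2.739549 − (-1.457985)·(-0.630451)/(-15.820738) = 2.797649;  |Δ| = 0.058100
g(2.797649) = -0.296198
x4 = 2.797649 − (-0.296198)·(0.058100)/(1.161788) = 2.812462;  |Δ| = 0.014813
g(2.812462) = 0.009018
x5 = 2.812462 − 0.009018·(0.014813)/(0.305216) = 2.812024;  |Δ| = 0.000438
|x5 − x4| = 0.000438 < 0.001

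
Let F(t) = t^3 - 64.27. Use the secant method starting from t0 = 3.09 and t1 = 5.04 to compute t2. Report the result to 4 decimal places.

F(3.09) = -34.766371, F(5.04) = 63.754064
t2 = 5.040000 − 63.754064·(5.040000 − 3.090000) / (63.754064 − (-34.766371)) = 5.040000 − (124.320425)/(98.520435) = 3.778125

3.7781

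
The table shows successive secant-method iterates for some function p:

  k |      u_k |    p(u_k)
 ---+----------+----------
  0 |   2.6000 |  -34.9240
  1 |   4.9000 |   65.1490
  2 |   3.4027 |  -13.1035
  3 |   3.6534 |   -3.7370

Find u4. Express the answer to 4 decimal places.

u4 = 3.6534 − (-3.7370)·(3.6534 − 3.4027) / (-3.7370 − (-13.1035))
   = 3.6534 − (-0.936866)/(9.366500) = 3.753423

3.7534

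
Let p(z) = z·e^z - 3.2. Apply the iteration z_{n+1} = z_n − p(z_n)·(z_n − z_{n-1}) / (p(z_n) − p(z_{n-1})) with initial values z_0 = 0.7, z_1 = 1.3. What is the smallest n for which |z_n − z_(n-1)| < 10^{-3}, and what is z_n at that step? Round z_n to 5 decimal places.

n = 5, z_n = 1.08321

p(0.7) = -1.7903731, p(1.3) = 1.5700857
z_2 = 1.3000000 − 1.5700857·(0.6000000)/(3.3604588) = 1.0196658;  |Δ| = 0.2803342
p(1.0196658) = -0.3732128
z_3 = 1.0196658 − (-0.3732128)·(-0.2803342)/(-1.9432985) = 1.0735043;  |Δ| = 0.0538385
p(1.0735043) = -0.0593407
z_4 = 1.0735043 − (-0.0593407)·(0.0538385)/(0.3138721) = 1.0836831;  |Δ| = 0.0101787
p(1.0836831) = 0.0028741
z_5 = 1.0836831 − 0.0028741·(0.0101787)/(0.0622148) = 1.0832129;  |Δ| = 0.0004702
|z_5 − z_4| = 0.0004702 < 10^{-3}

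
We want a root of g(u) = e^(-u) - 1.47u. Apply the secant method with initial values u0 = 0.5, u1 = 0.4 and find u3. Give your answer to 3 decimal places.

g(0.5) = -0.12847, g(0.4) = 0.08232
u2 = 0.40000 − 0.08232·(0.40000 − 0.50000) / (0.08232 − (-0.12847)) = 0.40000 − (-0.00823)/(0.21079) = 0.43905
g(0.43905) = -0.00076
u3 = 0.43905 − (-0.00076)·(0.43905 − 0.40000) / (-0.00076 − 0.08232) = 0.43905 − (-0.00003)/(-0.08308) = 0.43870

0.439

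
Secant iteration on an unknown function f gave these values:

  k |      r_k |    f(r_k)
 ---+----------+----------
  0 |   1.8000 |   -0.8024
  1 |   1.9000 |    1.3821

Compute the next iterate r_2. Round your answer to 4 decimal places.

1.8367

r_2 = 1.9000 − 1.3821·(1.9000 − 1.8000) / (1.3821 − (-0.8024))
   = 1.9000 − (0.138210)/(2.184500) = 1.836732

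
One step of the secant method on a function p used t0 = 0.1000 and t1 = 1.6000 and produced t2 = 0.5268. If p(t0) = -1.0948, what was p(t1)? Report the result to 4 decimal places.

2.7529

The secant line through (0.1000, -1.0948) and (1.6000, p(t1)) crosses zero at t2 = 0.5268.
So (0.1000, -1.0948), (1.6000, p(t1)), (0.5268, 0) are collinear:
p(t1) = -1.0948 · (1.6000 − 0.5268) / (0.1000 − 0.5268) = -1.0948 · (1.073200)/(-0.426800) = 2.752904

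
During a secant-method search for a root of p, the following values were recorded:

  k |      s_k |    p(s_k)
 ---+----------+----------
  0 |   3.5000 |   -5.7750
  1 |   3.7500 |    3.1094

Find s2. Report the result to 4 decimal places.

3.6625

s2 = 3.7500 − 3.1094·(3.7500 − 3.5000) / (3.1094 − (-5.7750))
   = 3.7500 − (0.777350)/(8.884400) = 3.662504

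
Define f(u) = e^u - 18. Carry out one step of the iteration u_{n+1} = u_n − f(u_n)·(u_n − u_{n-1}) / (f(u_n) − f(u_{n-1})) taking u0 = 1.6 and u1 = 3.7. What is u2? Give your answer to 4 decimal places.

2.3719

f(1.6) = -13.046968, f(3.7) = 22.447304
u2 = 3.700000 − 22.447304·(3.700000 − 1.600000) / (22.447304 − (-13.046968)) = 3.700000 − (47.139339)/(35.494272) = 2.371917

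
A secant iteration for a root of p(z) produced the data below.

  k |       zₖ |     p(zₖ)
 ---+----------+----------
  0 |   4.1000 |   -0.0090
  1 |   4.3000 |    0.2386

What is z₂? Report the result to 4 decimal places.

z₂ = 4.3000 − 0.2386·(4.3000 − 4.1000) / (0.2386 − (-0.0090))
   = 4.3000 − (0.047720)/(0.247600) = 4.107270

4.1073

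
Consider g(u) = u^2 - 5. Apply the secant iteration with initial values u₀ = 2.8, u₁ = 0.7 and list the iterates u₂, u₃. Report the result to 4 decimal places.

1.9886, 2.3775

g(2.8) = 2.840000, g(0.7) = -4.510000
u₂ = 0.700000 − (-4.510000)·(0.700000 − 2.800000) / (-4.510000 − 2.840000) = 0.700000 − (9.471000)/(-7.350000) = 1.988571
g(1.988571) = -1.045584
u₃ = 1.988571 − (-1.045584)·(1.988571 − 0.700000) / (-1.045584 − (-4.510000)) = 1.988571 − (-1.347309)/(3.464416) = 2.377471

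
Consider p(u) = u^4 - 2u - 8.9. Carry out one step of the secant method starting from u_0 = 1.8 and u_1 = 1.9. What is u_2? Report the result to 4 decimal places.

p(1.8) = -2.002400, p(1.9) = 0.332100
u_2 = 1.900000 − 0.332100·(1.900000 − 1.800000) / (0.332100 − (-2.002400)) = 1.900000 − (0.033210)/(2.334500) = 1.885774

1.8858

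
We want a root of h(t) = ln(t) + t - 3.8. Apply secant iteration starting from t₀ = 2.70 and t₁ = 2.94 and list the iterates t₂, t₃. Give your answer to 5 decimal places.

2.77879, 2.77819

h(2.70) = -0.1067482, h(2.94) = 0.2184096
t₂ = 2.9400000 − 0.2184096·(2.9400000 − 2.7000000) / (0.2184096 − (-0.1067482)) = 2.9400000 − (0.0524183)/(0.3251578) = 2.7787912
h(2.7787912) = 0.0008072
t₃ = 2.7787912 − 0.0008072·(2.7787912 − 2.9400000) / (0.0008072 − 0.2184096) = 2.7787912 − (-0.0001301)/(-0.2176024) = 2.7781932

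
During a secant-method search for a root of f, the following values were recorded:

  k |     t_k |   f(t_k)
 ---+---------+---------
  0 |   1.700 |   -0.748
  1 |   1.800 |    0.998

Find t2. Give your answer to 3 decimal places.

t2 = 1.800 − 0.998·(1.800 − 1.700) / (0.998 − (-0.748))
   = 1.800 − (0.09980)/(1.74600) = 1.74284

1.743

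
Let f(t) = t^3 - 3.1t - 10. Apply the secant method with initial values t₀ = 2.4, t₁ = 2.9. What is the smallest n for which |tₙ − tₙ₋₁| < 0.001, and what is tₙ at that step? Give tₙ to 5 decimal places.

n = 5, tₙ = 2.62782

f(2.4) = -3.6160000, f(2.9) = 5.3990000
t₂ = 2.9000000 − 5.3990000·(0.5000000)/(9.0150000) = 2.6005546;  |Δ| = 0.2994454
f(2.6005546) = -0.4744690
t₃ = 2.6005546 − (-0.4744690)·(-0.2994454)/(-5.8734690) = 2.6247443;  |Δ| = 0.0241897
f(2.6247443) = -0.0541011
t₄ = 2.6247443 − (-0.0541011)·(0.0241897)/(0.4203679) = 2.6278576;  |Δ| = 0.0031132
f(2.6278576) = 0.0006675
t₅ = 2.6278576 − 0.0006675·(0.0031132)/(0.0547687) = 2.6278196;  |Δ| = 0.0000379
|t₅ − t₄| = 0.0000379 < 0.001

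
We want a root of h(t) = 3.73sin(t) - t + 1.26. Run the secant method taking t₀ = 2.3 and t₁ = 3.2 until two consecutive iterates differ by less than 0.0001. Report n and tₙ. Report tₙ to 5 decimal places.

h(2.3) = 1.7414804, h(3.2) = -2.1577356
t₂ = 3.2000000 − (-2.1577356)·(0.9000000)/(-3.8992160) = 2.7019609;  |Δ| = 0.4980391
h(2.7019609) = 0.1455504
t₃ = 2.7019609 − 0.1455504·(-0.4980391)/(2.3032860) = 2.7334333;  |Δ| = 0.0314723
h(2.7334333) = 0.0070806
t₄ = 2.7334333 − 0.0070806·(0.0314723)/(-0.1384698) = 2.7350426;  |Δ| = 0.0016093
h(2.7350426) = -0.0000403
t₅ = 2.7350426 − (-0.0000403)·(0.0016093)/(-0.0071209) = 2.7350335;  |Δ| = 0.0000091
|t₅ − t₄| = 0.0000091 < 0.0001

n = 5, tₙ = 2.73503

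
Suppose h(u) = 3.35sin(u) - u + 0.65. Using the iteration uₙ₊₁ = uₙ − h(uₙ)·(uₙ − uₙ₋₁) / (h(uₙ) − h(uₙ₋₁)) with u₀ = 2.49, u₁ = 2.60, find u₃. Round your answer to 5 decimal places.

2.54157

h(2.49) = 0.1916193, h(2.60) = -0.2230704
u₂ = 2.6000000 − (-0.2230704)·(2.6000000 − 2.4900000) / (-0.2230704 − 0.1916193) = 2.6000000 − (-0.0245377)/(-0.4146897) = 2.5408287
h(2.5408287) = 0.0028354
u₃ = 2.5408287 − 0.0028354·(2.5408287 − 2.6000000) / (0.0028354 − (-0.2230704)) = 2.5408287 − (-0.0001678)/(0.2259058) = 2.5415713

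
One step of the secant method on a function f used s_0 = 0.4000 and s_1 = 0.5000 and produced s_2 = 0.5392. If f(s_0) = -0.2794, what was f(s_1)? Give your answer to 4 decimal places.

-0.0787

The secant line through (0.4000, -0.2794) and (0.5000, f(s_1)) crosses zero at s_2 = 0.5392.
So (0.4000, -0.2794), (0.5000, f(s_1)), (0.5392, 0) are collinear:
f(s_1) = -0.2794 · (0.5000 − 0.5392) / (0.4000 − 0.5392) = -0.2794 · (-0.039200)/(-0.139200) = -0.078682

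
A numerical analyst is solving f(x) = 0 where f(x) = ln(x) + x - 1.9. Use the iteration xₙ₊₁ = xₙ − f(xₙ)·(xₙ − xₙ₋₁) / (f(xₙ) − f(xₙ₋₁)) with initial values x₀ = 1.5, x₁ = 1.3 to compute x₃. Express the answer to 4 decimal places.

1.4967

f(1.5) = 0.005465, f(1.3) = -0.337636
x₂ = 1.300000 − (-0.337636)·(1.300000 − 1.500000) / (-0.337636 − 0.005465) = 1.300000 − (0.067527)/(-0.343101) = 1.496814
f(1.496814) = 0.000153
x₃ = 1.496814 − 0.000153·(1.496814 − 1.300000) / (0.000153 − (-0.337636)) = 1.496814 − (0.000030)/(0.337789) = 1.496725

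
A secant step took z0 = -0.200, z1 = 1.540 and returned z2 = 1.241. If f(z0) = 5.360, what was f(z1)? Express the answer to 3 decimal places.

The secant line through (-0.200, 5.360) and (1.540, f(z1)) crosses zero at z2 = 1.241.
So (-0.200, 5.360), (1.540, f(z1)), (1.241, 0) are collinear:
f(z1) = 5.360 · (1.540 − 1.241) / (-0.200 − 1.241) = 5.360 · (0.29900)/(-1.44100) = -1.11217

-1.112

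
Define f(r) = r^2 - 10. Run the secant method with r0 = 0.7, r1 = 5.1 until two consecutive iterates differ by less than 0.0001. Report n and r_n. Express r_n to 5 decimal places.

f(0.7) = -9.5100000, f(5.1) = 16.0100000
r2 = 5.1000000 − 16.0100000·(4.4000000)/(25.5200000) = 2.3396552;  |Δ| = 2.7603448
f(2.3396552) = -4.5260137
r3 = 2.3396552 − (-4.5260137)·(-2.7603448)/(-20.5360137) = 2.9480185;  |Δ| = 0.6083634
f(2.9480185) = -1.3091867
r4 = 2.9480185 − (-1.3091867)·(0.6083634)/(3.2168270) = 3.1956107;  |Δ| = 0.2475922
f(3.1956107) = 0.2119279
r5 = 3.1956107 − 0.2119279·(0.2475922)/(1.5211146) = 3.1611152;  |Δ| = 0.0344956
f(3.1611152) = -0.0073509
r6 = 3.1611152 − (-0.0073509)·(-0.0344956)/(-0.2192788) = 3.1622716;  |Δ| = 0.0011564
f(3.1622716) = -0.0000386
r7 = 3.1622716 − (-0.0000386)·(0.0011564)/(0.0073123) = 3.1622777;  |Δ| = 0.0000061
|r7 − r6| = 0.0000061 < 0.0001

n = 7, r_n = 3.16228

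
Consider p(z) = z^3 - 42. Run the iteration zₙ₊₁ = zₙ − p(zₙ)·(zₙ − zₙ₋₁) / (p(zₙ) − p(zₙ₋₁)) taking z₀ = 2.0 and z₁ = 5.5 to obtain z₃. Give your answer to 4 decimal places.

p(2.0) = -34.000000, p(5.5) = 124.375000
z₂ = 5.500000 − 124.375000·(5.500000 − 2.000000) / (124.375000 − (-34.000000)) = 5.500000 − (435.312500)/(158.375000) = 2.751381
p(2.751381) = -21.171773
z₃ = 2.751381 − (-21.171773)·(2.751381 − 5.500000) / (-21.171773 − 124.375000) = 2.751381 − (58.193133)/(-145.546773) = 3.151205

3.1512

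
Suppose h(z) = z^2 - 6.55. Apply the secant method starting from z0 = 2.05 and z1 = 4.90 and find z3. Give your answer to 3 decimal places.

2.504

h(2.05) = -2.34750, h(4.90) = 17.46000
z2 = 4.90000 − 17.46000·(4.90000 − 2.05000) / (17.46000 − (-2.34750)) = 4.90000 − (49.76100)/(19.80750) = 2.38777
h(2.38777) = -0.84856
z3 = 2.38777 − (-0.84856)·(2.38777 − 4.90000) / (-0.84856 − 17.46000) = 2.38777 − (2.13177)/(-18.30856) = 2.50421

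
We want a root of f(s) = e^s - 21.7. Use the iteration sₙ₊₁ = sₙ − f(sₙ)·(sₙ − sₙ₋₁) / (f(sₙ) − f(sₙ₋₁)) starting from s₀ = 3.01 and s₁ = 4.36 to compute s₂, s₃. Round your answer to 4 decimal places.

3.0429, 3.0598

f(3.01) = -1.412600, f(4.36) = 56.557134
s₂ = 4.360000 − 56.557134·(4.360000 − 3.010000) / (56.557134 − (-1.412600)) = 4.360000 − (76.352131)/(57.969734) = 3.042897
f(3.042897) = -0.734114
s₃ = 3.042897 − (-0.734114)·(3.042897 − 4.360000) / (-0.734114 − 56.557134) = 3.042897 − (0.966904)/(-57.291248) = 3.059774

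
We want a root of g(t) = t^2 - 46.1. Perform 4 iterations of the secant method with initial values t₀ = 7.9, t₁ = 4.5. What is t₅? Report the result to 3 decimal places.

6.790

g(7.9) = 16.31000, g(4.5) = -25.85000
t₂ = 4.50000 − (-25.85000)·(4.50000 − 7.90000) / (-25.85000 − 16.31000) = 4.50000 − (87.89000)/(-42.16000) = 6.58468
g(6.58468) = -2.74202
t₃ = 6.58468 − (-2.74202)·(6.58468 − 4.50000) / (-2.74202 − (-25.85000)) = 6.58468 − (-5.71623)/(23.10798) = 6.83205
g(6.83205) = 0.57688
t₄ = 6.83205 − 0.57688·(6.83205 − 6.58468) / (0.57688 − (-2.74202)) = 6.83205 − (0.14270)/(3.31890) = 6.78905
g(6.78905) = -0.00879
t₅ = 6.78905 − (-0.00879)·(6.78905 − 6.83205) / (-0.00879 − 0.57688) = 6.78905 − (0.00038)/(-0.58567) = 6.78970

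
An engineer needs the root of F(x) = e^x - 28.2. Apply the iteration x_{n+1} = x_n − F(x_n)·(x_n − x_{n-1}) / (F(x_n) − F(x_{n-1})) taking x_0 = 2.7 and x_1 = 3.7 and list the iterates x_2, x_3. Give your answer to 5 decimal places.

3.22098, 3.31891

F(2.7) = -13.3202683, F(3.7) = 12.2473044
x_2 = 3.7000000 − 12.2473044·(3.7000000 − 2.7000000) / (12.2473044 − (-13.3202683)) = 3.7000000 − (12.2473044)/(25.5675726) = 3.2209829
F(3.2209829) = -3.1472675
x_3 = 3.2209829 − (-3.1472675)·(3.2209829 − 3.7000000) / (-3.1472675 − 12.2473044) = 3.2209829 − (1.5075949)/(-15.3945718) = 3.3189132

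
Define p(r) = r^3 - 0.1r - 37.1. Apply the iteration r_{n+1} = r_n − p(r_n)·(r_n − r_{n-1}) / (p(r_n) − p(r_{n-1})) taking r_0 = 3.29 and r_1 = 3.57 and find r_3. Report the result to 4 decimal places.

p(3.29) = -1.817711, p(3.57) = 8.042293
r_2 = 3.570000 − 8.042293·(3.570000 − 3.290000) / (8.042293 − (-1.817711)) = 3.570000 − (2.251842)/(9.860004) = 3.341619
p(3.341619) = -0.120264
r_3 = 3.341619 − (-0.120264)·(3.341619 − 3.570000) / (-0.120264 − 8.042293) = 3.341619 − (0.027466)/(-8.162557) = 3.344983

3.3450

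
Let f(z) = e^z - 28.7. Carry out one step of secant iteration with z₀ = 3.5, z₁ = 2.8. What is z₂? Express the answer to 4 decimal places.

f(3.5) = 4.415452, f(2.8) = -12.255353
z₂ = 2.800000 − (-12.255353)·(2.800000 − 3.500000) / (-12.255353 − 4.415452) = 2.800000 − (8.578747)/(-16.670805) = 3.314597

3.3146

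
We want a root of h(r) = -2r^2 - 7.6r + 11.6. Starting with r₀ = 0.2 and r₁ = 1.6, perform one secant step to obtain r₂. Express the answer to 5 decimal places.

h(0.2) = 10.0000000, h(1.6) = -5.6800000
r₂ = 1.6000000 − (-5.6800000)·(1.6000000 − 0.2000000) / (-5.6800000 − 10.0000000) = 1.6000000 − (-7.9520000)/(-15.6800000) = 1.0928571

1.09286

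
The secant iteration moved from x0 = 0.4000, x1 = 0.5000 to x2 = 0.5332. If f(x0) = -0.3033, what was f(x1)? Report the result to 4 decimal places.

The secant line through (0.4000, -0.3033) and (0.5000, f(x1)) crosses zero at x2 = 0.5332.
So (0.4000, -0.3033), (0.5000, f(x1)), (0.5332, 0) are collinear:
f(x1) = -0.3033 · (0.5000 − 0.5332) / (0.4000 − 0.5332) = -0.3033 · (-0.033200)/(-0.133200) = -0.075597

-0.0756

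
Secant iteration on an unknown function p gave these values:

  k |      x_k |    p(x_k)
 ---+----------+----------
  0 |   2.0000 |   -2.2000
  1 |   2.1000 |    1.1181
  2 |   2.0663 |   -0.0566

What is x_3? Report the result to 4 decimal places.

2.0679

x_3 = 2.0663 − (-0.0566)·(2.0663 − 2.1000) / (-0.0566 − 1.1181)
   = 2.0663 − (0.001907)/(-1.174700) = 2.067924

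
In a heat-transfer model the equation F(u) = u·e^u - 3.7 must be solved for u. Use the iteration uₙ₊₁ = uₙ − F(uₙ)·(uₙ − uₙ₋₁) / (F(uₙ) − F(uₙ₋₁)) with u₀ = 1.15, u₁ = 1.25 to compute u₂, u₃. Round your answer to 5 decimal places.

F(1.15) = -0.0680782, F(1.25) = 0.6629287
u₂ = 1.2500000 − 0.6629287·(1.2500000 − 1.1500000) / (0.6629287 − (-0.0680782)) = 1.2500000 − (0.0662929)/(0.7310069) = 1.1593129
F(1.1593129) = -0.0044091
u₃ = 1.1593129 − (-0.0044091)·(1.1593129 − 1.2500000) / (-0.0044091 − 0.6629287) = 1.1593129 − (0.0003998)/(-0.6673378) = 1.1599121

1.15931, 1.15991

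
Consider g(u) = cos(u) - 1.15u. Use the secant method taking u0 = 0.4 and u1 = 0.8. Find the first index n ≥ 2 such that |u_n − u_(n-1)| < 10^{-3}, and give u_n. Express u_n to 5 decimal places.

g(0.4) = 0.4610610, g(0.8) = -0.2232933
u2 = 0.8000000 − (-0.2232933)·(0.4000000)/(-0.6843543) = 0.6694867;  |Δ| = 0.1305133
g(0.6694867) = 0.0142306
u3 = 0.6694867 − 0.0142306·(-0.1305133)/(0.2375238) = 0.6773061;  |Δ| = 0.0078193
g(0.6773061) = 0.0003619
u4 = 0.6773061 − 0.0003619·(0.0078193)/(-0.0138687) = 0.6775101;  |Δ| = 0.0002040
|u4 − u3| = 0.0002040 < 10^{-3}

n = 4, u_n = 0.67751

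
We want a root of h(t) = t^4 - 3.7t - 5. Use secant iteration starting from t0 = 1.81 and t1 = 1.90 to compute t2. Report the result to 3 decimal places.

1.854

h(1.81) = -0.96417, h(1.90) = 1.00210
t2 = 1.90000 − 1.00210·(1.90000 − 1.81000) / (1.00210 − (-0.96417)) = 1.90000 − (0.09019)/(1.96627) = 1.85413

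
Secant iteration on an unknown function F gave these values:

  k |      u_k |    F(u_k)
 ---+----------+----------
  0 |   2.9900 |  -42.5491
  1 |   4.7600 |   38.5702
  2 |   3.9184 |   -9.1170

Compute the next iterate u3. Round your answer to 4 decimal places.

4.0793

u3 = 3.9184 − (-9.1170)·(3.9184 − 4.7600) / (-9.1170 − 38.5702)
   = 3.9184 − (7.672867)/(-47.687200) = 4.079300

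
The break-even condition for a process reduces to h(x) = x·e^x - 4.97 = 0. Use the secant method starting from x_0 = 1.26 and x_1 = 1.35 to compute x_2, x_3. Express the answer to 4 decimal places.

h(1.26) = -0.527969, h(1.35) = 0.237524
x_2 = 1.350000 − 0.237524·(1.350000 − 1.260000) / (0.237524 − (-0.527969)) = 1.350000 − (0.021377)/(0.765493) = 1.322074
h(1.322074) = -0.010645
x_3 = 1.322074 − (-0.010645)·(1.322074 − 1.350000) / (-0.010645 − 0.237524) = 1.322074 − (0.000297)/(-0.248170) = 1.323272

1.3221, 1.3233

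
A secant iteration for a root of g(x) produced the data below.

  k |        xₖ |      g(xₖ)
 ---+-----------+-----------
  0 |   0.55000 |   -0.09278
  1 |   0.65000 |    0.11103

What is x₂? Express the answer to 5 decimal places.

x₂ = 0.65000 − 0.11103·(0.65000 − 0.55000) / (0.11103 − (-0.09278))
   = 0.65000 − (0.0111030)/(0.2038100) = 0.5955228

0.59552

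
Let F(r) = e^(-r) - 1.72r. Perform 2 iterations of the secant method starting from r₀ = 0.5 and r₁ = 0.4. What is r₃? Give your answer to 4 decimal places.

F(0.5) = -0.253469, F(0.4) = -0.017680
r₂ = 0.400000 − (-0.017680)·(0.400000 − 0.500000) / (-0.017680 − (-0.253469)) = 0.400000 − (0.001768)/(0.235789) = 0.392502
F(0.392502) = 0.000262
r₃ = 0.392502 − 0.000262·(0.392502 − 0.400000) / (0.000262 − (-0.017680)) = 0.392502 − (-0.000002)/(0.017942) = 0.392611

0.3926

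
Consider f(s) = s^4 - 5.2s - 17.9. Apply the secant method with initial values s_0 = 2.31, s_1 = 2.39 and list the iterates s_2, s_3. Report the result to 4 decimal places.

f(2.31) = -1.438037, f(2.39) = 2.300086
s_2 = 2.390000 − 2.300086·(2.390000 − 2.310000) / (2.300086 − (-1.438037)) = 2.390000 − (0.184007)/(3.738123) = 2.340776
f(2.340776) = -0.050068
s_3 = 2.340776 − (-0.050068)·(2.340776 − 2.390000) / (-0.050068 − 2.300086) = 2.340776 − (0.002465)/(-2.350154) = 2.341824

2.3408, 2.3418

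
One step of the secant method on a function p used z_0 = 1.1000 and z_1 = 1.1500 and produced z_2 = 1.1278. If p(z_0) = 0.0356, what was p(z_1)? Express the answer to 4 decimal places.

The secant line through (1.1000, 0.0356) and (1.1500, p(z_1)) crosses zero at z_2 = 1.1278.
So (1.1000, 0.0356), (1.1500, p(z_1)), (1.1278, 0) are collinear:
p(z_1) = 0.0356 · (1.1500 − 1.1278) / (1.1000 − 1.1278) = 0.0356 · (0.022200)/(-0.027800) = -0.028429

-0.0284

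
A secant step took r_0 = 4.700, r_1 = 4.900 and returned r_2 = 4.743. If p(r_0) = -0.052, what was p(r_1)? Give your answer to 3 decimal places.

0.190

The secant line through (4.700, -0.052) and (4.900, p(r_1)) crosses zero at r_2 = 4.743.
So (4.700, -0.052), (4.900, p(r_1)), (4.743, 0) are collinear:
p(r_1) = -0.052 · (4.900 − 4.743) / (4.700 − 4.743) = -0.052 · (0.15700)/(-0.04300) = 0.18986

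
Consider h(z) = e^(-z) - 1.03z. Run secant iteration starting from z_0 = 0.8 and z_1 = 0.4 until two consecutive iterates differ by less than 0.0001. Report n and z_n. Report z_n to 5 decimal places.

h(0.8) = -0.3746710, h(0.4) = 0.2583200
z_2 = 0.4000000 − 0.2583200·(-0.4000000)/(0.6329911) = 0.5632377;  |Δ| = 0.1632377
h(0.5632377) = -0.0107722
z_3 = 0.5632377 − (-0.0107722)·(0.1632377)/(-0.2690923) = 0.5567030;  |Δ| = 0.0065347
h(0.5567030) = -0.0003087
z_4 = 0.5567030 − (-0.0003087)·(-0.0065347)/(0.0104635) = 0.5565102;  |Δ| = 0.0001928
h(0.5565102) = 0.0000004
z_5 = 0.5565102 − 0.0000004·(-0.0001928)/(0.0003091) = 0.5565105;  |Δ| = 0.0000002
|z_5 − z_4| = 0.0000002 < 0.0001

n = 5, z_n = 0.55651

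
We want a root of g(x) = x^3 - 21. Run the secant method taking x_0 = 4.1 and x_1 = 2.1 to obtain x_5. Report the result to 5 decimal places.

g(4.1) = 47.9210000, g(2.1) = -11.7390000
x_2 = 2.1000000 − (-11.7390000)·(2.1000000 − 4.1000000) / (-11.7390000 − 47.9210000) = 2.1000000 − (23.4780000)/(-59.6600000) = 2.4935300
g(2.4935300) = -5.4959988
x_3 = 2.4935300 − (-5.4959988)·(2.4935300 − 2.1000000) / (-5.4959988 − (-11.7390000)) = 2.4935300 − (-2.1628404)/(6.2430012) = 2.8399724
g(2.8399724) = 1.9056365
x_4 = 2.8399724 − 1.9056365·(2.8399724 − 2.4935300) / (1.9056365 − (-5.4959988)) = 2.8399724 − (0.6601933)/(7.4016353) = 2.7507768
g(2.7507768) = -0.1854961
x_5 = 2.7507768 − (-0.1854961)·(2.7507768 − 2.8399724) / (-0.1854961 − 1.9056365) = 2.7507768 − (0.0165454)/(-2.0911326) = 2.7586890

2.75869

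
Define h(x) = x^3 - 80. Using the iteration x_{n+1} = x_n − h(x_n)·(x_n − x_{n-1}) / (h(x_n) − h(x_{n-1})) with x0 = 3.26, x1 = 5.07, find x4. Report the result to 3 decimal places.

4.310

h(3.26) = -45.35402, h(5.07) = 50.32384
x2 = 5.07000 − 50.32384·(5.07000 − 3.26000) / (50.32384 − (-45.35402)) = 5.07000 − (91.08616)/(95.67787) = 4.11799
h(4.11799) = -10.16771
x3 = 4.11799 − (-10.16771)·(4.11799 − 5.07000) / (-10.16771 − 50.32384) = 4.11799 − (9.67975)/(-60.49155) = 4.27801
h(4.27801) = -1.70658
x4 = 4.27801 − (-1.70658)·(4.27801 − 4.11799) / (-1.70658 − (-10.16771)) = 4.27801 − (-0.27308)/(8.46112) = 4.31028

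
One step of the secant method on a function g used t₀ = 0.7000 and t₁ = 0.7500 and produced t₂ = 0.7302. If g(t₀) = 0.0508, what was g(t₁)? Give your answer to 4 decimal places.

-0.0333

The secant line through (0.7000, 0.0508) and (0.7500, g(t₁)) crosses zero at t₂ = 0.7302.
So (0.7000, 0.0508), (0.7500, g(t₁)), (0.7302, 0) are collinear:
g(t₁) = 0.0508 · (0.7500 − 0.7302) / (0.7000 − 0.7302) = 0.0508 · (0.019800)/(-0.030200) = -0.033306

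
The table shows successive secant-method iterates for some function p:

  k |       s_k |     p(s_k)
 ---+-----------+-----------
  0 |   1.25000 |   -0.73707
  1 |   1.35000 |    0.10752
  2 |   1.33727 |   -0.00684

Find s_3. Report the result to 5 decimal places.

s_3 = 1.33727 − (-0.00684)·(1.33727 − 1.35000) / (-0.00684 − 0.10752)
   = 1.33727 − (0.0000871)/(-0.1143600) = 1.3380314

1.33803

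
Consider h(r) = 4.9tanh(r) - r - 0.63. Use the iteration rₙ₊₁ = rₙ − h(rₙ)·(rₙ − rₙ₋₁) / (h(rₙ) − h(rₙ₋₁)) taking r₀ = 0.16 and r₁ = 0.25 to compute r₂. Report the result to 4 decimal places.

h(0.16) = -0.012622, h(0.25) = 0.320101
r₂ = 0.250000 − 0.320101·(0.250000 − 0.160000) / (0.320101 − (-0.012622)) = 0.250000 − (0.028809)/(0.332724) = 0.163414

0.1634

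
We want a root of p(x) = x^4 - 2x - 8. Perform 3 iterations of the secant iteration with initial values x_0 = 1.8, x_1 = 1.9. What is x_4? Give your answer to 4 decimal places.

1.8494

p(1.8) = -1.102400, p(1.9) = 1.232100
x_2 = 1.900000 − 1.232100·(1.900000 − 1.800000) / (1.232100 − (-1.102400)) = 1.900000 − (0.123210)/(2.334500) = 1.847222
p(1.847222) = -0.051134
x_3 = 1.847222 − (-0.051134)·(1.847222 − 1.900000) / (-0.051134 − 1.232100) = 1.847222 − (0.002699)/(-1.283234) = 1.849325
p(1.849325) = -0.002225
x_4 = 1.849325 − (-0.002225)·(1.849325 − 1.847222) / (-0.002225 − (-0.051134)) = 1.849325 − (-0.000005)/(0.048909) = 1.849421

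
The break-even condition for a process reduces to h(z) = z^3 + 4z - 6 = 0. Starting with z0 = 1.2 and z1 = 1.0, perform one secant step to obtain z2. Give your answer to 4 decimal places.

h(1.2) = 0.528000, h(1.0) = -1.000000
z2 = 1.000000 − (-1.000000)·(1.000000 − 1.200000) / (-1.000000 − 0.528000) = 1.000000 − (0.200000)/(-1.528000) = 1.130890

1.1309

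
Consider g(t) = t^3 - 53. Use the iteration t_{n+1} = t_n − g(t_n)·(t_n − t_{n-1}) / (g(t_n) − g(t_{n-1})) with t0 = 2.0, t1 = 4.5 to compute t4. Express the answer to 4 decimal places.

g(2.0) = -45.000000, g(4.5) = 38.125000
t2 = 4.500000 − 38.125000·(4.500000 − 2.000000) / (38.125000 − (-45.000000)) = 4.500000 − (95.312500)/(83.125000) = 3.353383
g(3.353383) = -15.290597
t3 = 3.353383 − (-15.290597)·(3.353383 − 4.500000) / (-15.290597 − 38.125000) = 3.353383 − (17.532452)/(-53.415597) = 3.681611
g(3.681611) = -3.098503
t4 = 3.681611 − (-3.098503)·(3.681611 − 3.353383) / (-3.098503 − (-15.290597)) = 3.681611 − (-1.017013)/(12.192094) = 3.765026

3.7650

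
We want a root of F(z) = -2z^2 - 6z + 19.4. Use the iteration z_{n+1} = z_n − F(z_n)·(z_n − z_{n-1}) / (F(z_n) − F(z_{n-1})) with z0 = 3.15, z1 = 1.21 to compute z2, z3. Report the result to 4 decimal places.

1.8358, 1.9718

F(3.15) = -19.345000, F(1.21) = 9.211800
z2 = 1.210000 − 9.211800·(1.210000 − 3.150000) / (9.211800 − (-19.345000)) = 1.210000 − (-17.870892)/(28.556800) = 1.835802
F(1.835802) = 1.644855
z3 = 1.835802 − 1.644855·(1.835802 − 1.210000) / (1.644855 − 9.211800) = 1.835802 − (1.029353)/(-7.566945) = 1.971834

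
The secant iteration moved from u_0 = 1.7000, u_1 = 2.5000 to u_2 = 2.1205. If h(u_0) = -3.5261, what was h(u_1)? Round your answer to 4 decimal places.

The secant line through (1.7000, -3.5261) and (2.5000, h(u_1)) crosses zero at u_2 = 2.1205.
So (1.7000, -3.5261), (2.5000, h(u_1)), (2.1205, 0) are collinear:
h(u_1) = -3.5261 · (2.5000 − 2.1205) / (1.7000 − 2.1205) = -3.5261 · (0.379500)/(-0.420500) = 3.182295

3.1823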